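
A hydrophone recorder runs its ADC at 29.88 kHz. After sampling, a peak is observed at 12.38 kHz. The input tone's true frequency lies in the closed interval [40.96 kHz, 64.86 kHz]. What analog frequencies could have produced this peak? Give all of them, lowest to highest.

Frequencies that alias to 12.38 kHz are k·fs ± 12.38 kHz for integer k ≥ 0.
k=0: 12.38 kHz.
k=1: 17.5 kHz, 42.26 kHz.
k=2: 47.38 kHz, 72.14 kHz.
k=3: 77.26 kHz, 102.02 kHz.
Within [40.96 kHz, 64.86 kHz]: 42.26 kHz, 47.38 kHz.

42.26 kHz, 47.38 kHz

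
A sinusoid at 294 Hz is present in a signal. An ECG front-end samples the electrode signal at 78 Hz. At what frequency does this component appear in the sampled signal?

294 Hz mod fs = 60 Hz.
60 Hz > fs/2 = 39 Hz, folds to fs − 60 Hz = 18 Hz.

18 Hz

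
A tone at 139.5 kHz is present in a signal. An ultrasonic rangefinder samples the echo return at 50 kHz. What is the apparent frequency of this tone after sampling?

10.5 kHz

139.5 kHz mod fs = 39.5 kHz.
39.5 kHz > fs/2 = 25 kHz, folds to fs − 39.5 kHz = 10.5 kHz.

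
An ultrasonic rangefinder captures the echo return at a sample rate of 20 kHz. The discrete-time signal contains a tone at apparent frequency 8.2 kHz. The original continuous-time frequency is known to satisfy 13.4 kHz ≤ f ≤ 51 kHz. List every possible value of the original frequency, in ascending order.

Frequencies that alias to 8.2 kHz are k·fs ± 8.2 kHz for integer k ≥ 0.
k=0: 8.2 kHz.
k=1: 11.8 kHz, 28.2 kHz.
k=2: 31.8 kHz, 48.2 kHz.
k=3: 51.8 kHz, 68.2 kHz.
Within [13.4 kHz, 51 kHz]: 28.2 kHz, 31.8 kHz, 48.2 kHz.

28.2 kHz, 31.8 kHz, 48.2 kHz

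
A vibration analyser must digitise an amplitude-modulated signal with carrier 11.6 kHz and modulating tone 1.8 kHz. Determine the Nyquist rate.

AM sidebands sit at fc ± fm = 9.8 kHz and 13.4 kHz.
Highest-frequency component: 13.4 kHz.
Nyquist rate = 2 × 13.4 kHz = 26.8 kHz.

26.8 kHz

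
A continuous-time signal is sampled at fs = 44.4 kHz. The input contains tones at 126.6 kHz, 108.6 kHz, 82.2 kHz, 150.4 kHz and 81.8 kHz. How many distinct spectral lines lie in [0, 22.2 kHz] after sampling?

4

fs/2 = 22.2 kHz.
126.6 kHz mod fs = 37.8 kHz.
37.8 kHz > fs/2 = 22.2 kHz, folds to fs − 37.8 kHz = 6.6 kHz.
108.6 kHz mod fs = 19.8 kHz.
19.8 kHz ≤ fs/2 = 22.2 kHz, appears at 19.8 kHz.
82.2 kHz mod fs = 37.8 kHz.
37.8 kHz > fs/2 = 22.2 kHz, folds to fs − 37.8 kHz = 6.6 kHz.
150.4 kHz mod fs = 17.2 kHz.
17.2 kHz ≤ fs/2 = 22.2 kHz, appears at 17.2 kHz.
81.8 kHz mod fs = 37.4 kHz.
37.4 kHz > fs/2 = 22.2 kHz, folds to fs − 37.4 kHz = 7 kHz.
Distinct values: {6.6 kHz, 7 kHz, 17.2 kHz, 19.8 kHz} → 4.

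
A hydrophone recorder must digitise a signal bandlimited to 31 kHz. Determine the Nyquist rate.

Nyquist rate = 2 × 31 kHz = 62 kHz.

62 kHz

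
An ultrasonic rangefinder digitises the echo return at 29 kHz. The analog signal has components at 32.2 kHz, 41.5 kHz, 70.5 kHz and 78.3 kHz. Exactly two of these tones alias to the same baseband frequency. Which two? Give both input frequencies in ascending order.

fs/2 = 14.5 kHz.
32.2 kHz mod fs = 3.2 kHz.
3.2 kHz ≤ fs/2 = 14.5 kHz, appears at 3.2 kHz.
41.5 kHz mod fs = 12.5 kHz.
12.5 kHz ≤ fs/2 = 14.5 kHz, appears at 12.5 kHz.
70.5 kHz mod fs = 12.5 kHz.
12.5 kHz ≤ fs/2 = 14.5 kHz, appears at 12.5 kHz.
78.3 kHz mod fs = 20.3 kHz.
20.3 kHz > fs/2 = 14.5 kHz, folds to fs − 20.3 kHz = 8.7 kHz.
41.5 kHz and 70.5 kHz both map to 12.5 kHz.

41.5 kHz, 70.5 kHz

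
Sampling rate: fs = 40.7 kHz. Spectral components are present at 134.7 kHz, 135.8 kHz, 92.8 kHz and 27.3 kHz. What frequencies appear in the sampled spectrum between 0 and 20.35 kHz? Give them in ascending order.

11.4 kHz, 12.6 kHz, 13.4 kHz, 13.7 kHz

fs/2 = 20.35 kHz.
134.7 kHz mod fs = 12.6 kHz.
12.6 kHz ≤ fs/2 = 20.35 kHz, appears at 12.6 kHz.
135.8 kHz mod fs = 13.7 kHz.
13.7 kHz ≤ fs/2 = 20.35 kHz, appears at 13.7 kHz.
92.8 kHz mod fs = 11.4 kHz.
11.4 kHz ≤ fs/2 = 20.35 kHz, appears at 11.4 kHz.
27.3 kHz > fs/2 = 20.35 kHz, folds to fs − 27.3 kHz = 13.4 kHz.
Distinct values: {11.4 kHz, 12.6 kHz, 13.4 kHz, 13.7 kHz}.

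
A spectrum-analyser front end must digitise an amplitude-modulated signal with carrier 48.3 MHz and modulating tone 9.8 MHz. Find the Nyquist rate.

AM sidebands sit at fc ± fm = 38.5 MHz and 58.1 MHz.
Highest-frequency component: 58.1 MHz.
Nyquist rate = 2 × 58.1 MHz = 116.2 MHz.

116.2 MHz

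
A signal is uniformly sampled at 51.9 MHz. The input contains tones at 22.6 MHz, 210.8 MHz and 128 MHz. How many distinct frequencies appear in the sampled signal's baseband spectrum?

fs/2 = 25.95 MHz.
22.6 MHz ≤ fs/2 = 25.95 MHz, passes unchanged.
210.8 MHz mod fs = 3.2 MHz.
3.2 MHz ≤ fs/2 = 25.95 MHz, appears at 3.2 MHz.
128 MHz mod fs = 24.2 MHz.
24.2 MHz ≤ fs/2 = 25.95 MHz, appears at 24.2 MHz.
Distinct values: {3.2 MHz, 22.6 MHz, 24.2 MHz} → 3.

3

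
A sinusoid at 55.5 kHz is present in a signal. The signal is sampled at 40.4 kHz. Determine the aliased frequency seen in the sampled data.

55.5 kHz mod fs = 15.1 kHz.
15.1 kHz ≤ fs/2 = 20.2 kHz, appears at 15.1 kHz.

15.1 kHz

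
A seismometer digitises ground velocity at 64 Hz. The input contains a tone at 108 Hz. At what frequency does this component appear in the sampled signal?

108 Hz mod fs = 44 Hz.
44 Hz > fs/2 = 32 Hz, folds to fs − 44 Hz = 20 Hz.

20 Hz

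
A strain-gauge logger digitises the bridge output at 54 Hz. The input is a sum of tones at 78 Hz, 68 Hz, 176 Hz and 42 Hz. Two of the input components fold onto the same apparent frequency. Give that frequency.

fs/2 = 27 Hz.
78 Hz mod fs = 24 Hz.
24 Hz ≤ fs/2 = 27 Hz, appears at 24 Hz.
68 Hz mod fs = 14 Hz.
14 Hz ≤ fs/2 = 27 Hz, appears at 14 Hz.
176 Hz mod fs = 14 Hz.
14 Hz ≤ fs/2 = 27 Hz, appears at 14 Hz.
42 Hz > fs/2 = 27 Hz, folds to fs − 42 Hz = 12 Hz.
68 Hz and 176 Hz both map to 14 Hz.

14 Hz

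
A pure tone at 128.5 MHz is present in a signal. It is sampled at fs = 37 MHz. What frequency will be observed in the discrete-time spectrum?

128.5 MHz mod fs = 17.5 MHz.
17.5 MHz ≤ fs/2 = 18.5 MHz, appears at 17.5 MHz.

17.5 MHz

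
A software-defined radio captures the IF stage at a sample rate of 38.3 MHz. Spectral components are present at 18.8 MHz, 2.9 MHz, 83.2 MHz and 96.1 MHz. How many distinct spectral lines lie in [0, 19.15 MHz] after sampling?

3

fs/2 = 19.15 MHz.
18.8 MHz ≤ fs/2 = 19.15 MHz, passes unchanged.
2.9 MHz ≤ fs/2 = 19.15 MHz, passes unchanged.
83.2 MHz mod fs = 6.6 MHz.
6.6 MHz ≤ fs/2 = 19.15 MHz, appears at 6.6 MHz.
96.1 MHz mod fs = 19.5 MHz.
19.5 MHz > fs/2 = 19.15 MHz, folds to fs − 19.5 MHz = 18.8 MHz.
Distinct values: {2.9 MHz, 6.6 MHz, 18.8 MHz} → 3.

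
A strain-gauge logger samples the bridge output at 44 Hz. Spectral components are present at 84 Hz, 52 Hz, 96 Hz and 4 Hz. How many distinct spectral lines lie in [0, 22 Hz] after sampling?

2

fs/2 = 22 Hz.
84 Hz mod fs = 40 Hz.
40 Hz > fs/2 = 22 Hz, folds to fs − 40 Hz = 4 Hz.
52 Hz mod fs = 8 Hz.
8 Hz ≤ fs/2 = 22 Hz, appears at 8 Hz.
96 Hz mod fs = 8 Hz.
8 Hz ≤ fs/2 = 22 Hz, appears at 8 Hz.
4 Hz ≤ fs/2 = 22 Hz, passes unchanged.
Distinct values: {4 Hz, 8 Hz} → 2.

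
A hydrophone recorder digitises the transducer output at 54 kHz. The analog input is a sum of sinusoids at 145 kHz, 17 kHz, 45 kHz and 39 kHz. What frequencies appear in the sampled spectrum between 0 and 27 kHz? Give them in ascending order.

fs/2 = 27 kHz.
145 kHz mod fs = 37 kHz.
37 kHz > fs/2 = 27 kHz, folds to fs − 37 kHz = 17 kHz.
17 kHz ≤ fs/2 = 27 kHz, passes unchanged.
45 kHz > fs/2 = 27 kHz, folds to fs − 45 kHz = 9 kHz.
39 kHz > fs/2 = 27 kHz, folds to fs − 39 kHz = 15 kHz.
Distinct values: {9 kHz, 15 kHz, 17 kHz}.

9 kHz, 15 kHz, 17 kHz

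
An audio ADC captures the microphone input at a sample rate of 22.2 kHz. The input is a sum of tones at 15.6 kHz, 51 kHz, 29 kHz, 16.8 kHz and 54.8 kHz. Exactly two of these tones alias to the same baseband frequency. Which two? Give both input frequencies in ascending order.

15.6 kHz, 51 kHz

fs/2 = 11.1 kHz.
15.6 kHz > fs/2 = 11.1 kHz, folds to fs − 15.6 kHz = 6.6 kHz.
51 kHz mod fs = 6.6 kHz.
6.6 kHz ≤ fs/2 = 11.1 kHz, appears at 6.6 kHz.
29 kHz mod fs = 6.8 kHz.
6.8 kHz ≤ fs/2 = 11.1 kHz, appears at 6.8 kHz.
16.8 kHz > fs/2 = 11.1 kHz, folds to fs − 16.8 kHz = 5.4 kHz.
54.8 kHz mod fs = 10.4 kHz.
10.4 kHz ≤ fs/2 = 11.1 kHz, appears at 10.4 kHz.
15.6 kHz and 51 kHz both map to 6.6 kHz.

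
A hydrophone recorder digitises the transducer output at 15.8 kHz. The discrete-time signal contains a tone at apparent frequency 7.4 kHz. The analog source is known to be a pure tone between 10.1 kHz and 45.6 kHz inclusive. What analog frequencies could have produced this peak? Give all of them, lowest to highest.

Frequencies that alias to 7.4 kHz are k·fs ± 7.4 kHz for integer k ≥ 0.
k=0: 7.4 kHz.
k=1: 8.4 kHz, 23.2 kHz.
k=2: 24.2 kHz, 39 kHz.
k=3: 40 kHz, 54.8 kHz.
k=4: 55.8 kHz, 70.6 kHz.
Within [10.1 kHz, 45.6 kHz]: 23.2 kHz, 24.2 kHz, 39 kHz, 40 kHz.

23.2 kHz, 24.2 kHz, 39 kHz, 40 kHz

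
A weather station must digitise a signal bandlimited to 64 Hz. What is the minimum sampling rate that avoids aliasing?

128 Hz

Nyquist rate = 2 × 64 Hz = 128 Hz.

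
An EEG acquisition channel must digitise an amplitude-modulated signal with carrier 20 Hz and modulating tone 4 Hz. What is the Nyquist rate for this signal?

48 Hz

AM sidebands sit at fc ± fm = 16 Hz and 24 Hz.
Highest-frequency component: 24 Hz.
Nyquist rate = 2 × 24 Hz = 48 Hz.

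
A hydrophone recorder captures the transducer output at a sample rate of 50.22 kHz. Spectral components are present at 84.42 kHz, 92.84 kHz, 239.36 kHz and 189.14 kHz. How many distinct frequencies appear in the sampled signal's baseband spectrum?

3

fs/2 = 25.11 kHz.
84.42 kHz mod fs = 34.2 kHz.
34.2 kHz > fs/2 = 25.11 kHz, folds to fs − 34.2 kHz = 16.02 kHz.
92.84 kHz mod fs = 42.62 kHz.
42.62 kHz > fs/2 = 25.11 kHz, folds to fs − 42.62 kHz = 7.6 kHz.
239.36 kHz mod fs = 38.48 kHz.
38.48 kHz > fs/2 = 25.11 kHz, folds to fs − 38.48 kHz = 11.74 kHz.
189.14 kHz mod fs = 38.48 kHz.
38.48 kHz > fs/2 = 25.11 kHz, folds to fs − 38.48 kHz = 11.74 kHz.
Distinct values: {7.6 kHz, 11.74 kHz, 16.02 kHz} → 3.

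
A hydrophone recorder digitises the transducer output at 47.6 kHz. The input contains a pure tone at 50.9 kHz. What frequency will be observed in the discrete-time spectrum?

50.9 kHz mod fs = 3.3 kHz.
3.3 kHz ≤ fs/2 = 23.8 kHz, appears at 3.3 kHz.

3.3 kHz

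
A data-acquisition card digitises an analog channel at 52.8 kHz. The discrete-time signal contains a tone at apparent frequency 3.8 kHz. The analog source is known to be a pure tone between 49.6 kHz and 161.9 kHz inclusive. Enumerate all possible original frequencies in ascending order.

Frequencies that alias to 3.8 kHz are k·fs ± 3.8 kHz for integer k ≥ 0.
k=0: 3.8 kHz.
k=1: 49 kHz, 56.6 kHz.
k=2: 101.8 kHz, 109.4 kHz.
k=3: 154.6 kHz, 162.2 kHz.
k=4: 207.4 kHz, 215 kHz.
Within [49.6 kHz, 161.9 kHz]: 56.6 kHz, 101.8 kHz, 109.4 kHz, 154.6 kHz.

56.6 kHz, 101.8 kHz, 109.4 kHz, 154.6 kHz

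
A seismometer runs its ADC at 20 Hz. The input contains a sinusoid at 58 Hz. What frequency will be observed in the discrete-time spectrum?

58 Hz mod fs = 18 Hz.
18 Hz > fs/2 = 10 Hz, folds to fs − 18 Hz = 2 Hz.

2 Hz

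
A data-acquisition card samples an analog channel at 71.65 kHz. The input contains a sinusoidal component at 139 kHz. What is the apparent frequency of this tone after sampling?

4.3 kHz

139 kHz mod fs = 67.35 kHz.
67.35 kHz > fs/2 = 35.825 kHz, folds to fs − 67.35 kHz = 4.3 kHz.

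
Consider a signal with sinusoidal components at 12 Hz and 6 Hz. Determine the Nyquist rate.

Highest-frequency component: 12 Hz.
Nyquist rate = 2 × 12 Hz = 24 Hz.

24 Hz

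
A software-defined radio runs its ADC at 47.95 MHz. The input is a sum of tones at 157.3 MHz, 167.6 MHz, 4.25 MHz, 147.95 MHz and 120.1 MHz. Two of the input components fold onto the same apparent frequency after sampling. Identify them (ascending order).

fs/2 = 23.975 MHz.
157.3 MHz mod fs = 13.45 MHz.
13.45 MHz ≤ fs/2 = 23.975 MHz, appears at 13.45 MHz.
167.6 MHz mod fs = 23.75 MHz.
23.75 MHz ≤ fs/2 = 23.975 MHz, appears at 23.75 MHz.
4.25 MHz ≤ fs/2 = 23.975 MHz, passes unchanged.
147.95 MHz mod fs = 4.1 MHz.
4.1 MHz ≤ fs/2 = 23.975 MHz, appears at 4.1 MHz.
120.1 MHz mod fs = 24.2 MHz.
24.2 MHz > fs/2 = 23.975 MHz, folds to fs − 24.2 MHz = 23.75 MHz.
120.1 MHz and 167.6 MHz both map to 23.75 MHz.

120.1 MHz, 167.6 MHz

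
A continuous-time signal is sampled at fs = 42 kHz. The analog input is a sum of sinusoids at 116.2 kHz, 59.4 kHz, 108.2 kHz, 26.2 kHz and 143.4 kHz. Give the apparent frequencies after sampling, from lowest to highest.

fs/2 = 21 kHz.
116.2 kHz mod fs = 32.2 kHz.
32.2 kHz > fs/2 = 21 kHz, folds to fs − 32.2 kHz = 9.8 kHz.
59.4 kHz mod fs = 17.4 kHz.
17.4 kHz ≤ fs/2 = 21 kHz, appears at 17.4 kHz.
108.2 kHz mod fs = 24.2 kHz.
24.2 kHz > fs/2 = 21 kHz, folds to fs − 24.2 kHz = 17.8 kHz.
26.2 kHz > fs/2 = 21 kHz, folds to fs − 26.2 kHz = 15.8 kHz.
143.4 kHz mod fs = 17.4 kHz.
17.4 kHz ≤ fs/2 = 21 kHz, appears at 17.4 kHz.
Distinct values: {9.8 kHz, 15.8 kHz, 17.4 kHz, 17.8 kHz}.

9.8 kHz, 15.8 kHz, 17.4 kHz, 17.8 kHz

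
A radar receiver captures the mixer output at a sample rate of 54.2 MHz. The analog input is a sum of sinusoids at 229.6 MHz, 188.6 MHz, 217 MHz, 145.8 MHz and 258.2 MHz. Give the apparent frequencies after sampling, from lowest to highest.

fs/2 = 27.1 MHz.
229.6 MHz mod fs = 12.8 MHz.
12.8 MHz ≤ fs/2 = 27.1 MHz, appears at 12.8 MHz.
188.6 MHz mod fs = 26 MHz.
26 MHz ≤ fs/2 = 27.1 MHz, appears at 26 MHz.
217 MHz mod fs = 0.2 MHz.
0.2 MHz ≤ fs/2 = 27.1 MHz, appears at 0.2 MHz.
145.8 MHz mod fs = 37.4 MHz.
37.4 MHz > fs/2 = 27.1 MHz, folds to fs − 37.4 MHz = 16.8 MHz.
258.2 MHz mod fs = 41.4 MHz.
41.4 MHz > fs/2 = 27.1 MHz, folds to fs − 41.4 MHz = 12.8 MHz.
Distinct values: {0.2 MHz, 12.8 MHz, 16.8 MHz, 26 MHz}.

0.2 MHz, 12.8 MHz, 16.8 MHz, 26 MHz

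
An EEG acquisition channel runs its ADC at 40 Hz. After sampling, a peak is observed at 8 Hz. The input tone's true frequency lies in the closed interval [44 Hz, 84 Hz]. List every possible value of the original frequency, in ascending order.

Frequencies that alias to 8 Hz are k·fs ± 8 Hz for integer k ≥ 0.
k=0: 8 Hz.
k=1: 32 Hz, 48 Hz.
k=2: 72 Hz, 88 Hz.
k=3: 112 Hz, 128 Hz.
Within [44 Hz, 84 Hz]: 48 Hz, 72 Hz.

48 Hz, 72 Hz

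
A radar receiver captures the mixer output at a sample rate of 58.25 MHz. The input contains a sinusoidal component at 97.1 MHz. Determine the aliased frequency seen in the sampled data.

19.4 MHz

97.1 MHz mod fs = 38.85 MHz.
38.85 MHz > fs/2 = 29.125 MHz, folds to fs − 38.85 MHz = 19.4 MHz.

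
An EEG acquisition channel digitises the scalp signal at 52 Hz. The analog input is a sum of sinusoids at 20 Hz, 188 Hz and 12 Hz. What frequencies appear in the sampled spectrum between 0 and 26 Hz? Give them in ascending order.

12 Hz, 20 Hz

fs/2 = 26 Hz.
20 Hz ≤ fs/2 = 26 Hz, passes unchanged.
188 Hz mod fs = 32 Hz.
32 Hz > fs/2 = 26 Hz, folds to fs − 32 Hz = 20 Hz.
12 Hz ≤ fs/2 = 26 Hz, passes unchanged.
Distinct values: {12 Hz, 20 Hz}.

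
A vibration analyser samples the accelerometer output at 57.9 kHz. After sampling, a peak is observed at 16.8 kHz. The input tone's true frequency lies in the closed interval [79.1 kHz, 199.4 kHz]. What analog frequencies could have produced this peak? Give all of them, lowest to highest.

99 kHz, 132.6 kHz, 156.9 kHz, 190.5 kHz

Frequencies that alias to 16.8 kHz are k·fs ± 16.8 kHz for integer k ≥ 0.
k=0: 16.8 kHz.
k=1: 41.1 kHz, 74.7 kHz.
k=2: 99 kHz, 132.6 kHz.
k=3: 156.9 kHz, 190.5 kHz.
k=4: 214.8 kHz, 248.4 kHz.
Within [79.1 kHz, 199.4 kHz]: 99 kHz, 132.6 kHz, 156.9 kHz, 190.5 kHz.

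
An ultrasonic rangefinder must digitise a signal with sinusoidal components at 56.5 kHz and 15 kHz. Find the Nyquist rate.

113 kHz

Highest-frequency component: 56.5 kHz.
Nyquist rate = 2 × 56.5 kHz = 113 kHz.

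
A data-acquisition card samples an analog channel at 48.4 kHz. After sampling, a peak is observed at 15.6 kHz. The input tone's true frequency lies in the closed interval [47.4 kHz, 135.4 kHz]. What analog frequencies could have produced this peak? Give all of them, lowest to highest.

64 kHz, 81.2 kHz, 112.4 kHz, 129.6 kHz

Frequencies that alias to 15.6 kHz are k·fs ± 15.6 kHz for integer k ≥ 0.
k=0: 15.6 kHz.
k=1: 32.8 kHz, 64 kHz.
k=2: 81.2 kHz, 112.4 kHz.
k=3: 129.6 kHz, 160.8 kHz.
k=4: 178 kHz, 209.2 kHz.
Within [47.4 kHz, 135.4 kHz]: 64 kHz, 81.2 kHz, 112.4 kHz, 129.6 kHz.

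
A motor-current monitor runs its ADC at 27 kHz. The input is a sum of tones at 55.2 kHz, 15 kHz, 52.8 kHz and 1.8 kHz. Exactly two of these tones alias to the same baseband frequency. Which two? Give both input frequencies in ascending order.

fs/2 = 13.5 kHz.
55.2 kHz mod fs = 1.2 kHz.
1.2 kHz ≤ fs/2 = 13.5 kHz, appears at 1.2 kHz.
15 kHz > fs/2 = 13.5 kHz, folds to fs − 15 kHz = 12 kHz.
52.8 kHz mod fs = 25.8 kHz.
25.8 kHz > fs/2 = 13.5 kHz, folds to fs − 25.8 kHz = 1.2 kHz.
1.8 kHz ≤ fs/2 = 13.5 kHz, passes unchanged.
52.8 kHz and 55.2 kHz both map to 1.2 kHz.

52.8 kHz, 55.2 kHz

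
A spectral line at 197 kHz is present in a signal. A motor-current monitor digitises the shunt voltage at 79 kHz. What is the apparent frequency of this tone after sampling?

39 kHz

197 kHz mod fs = 39 kHz.
39 kHz ≤ fs/2 = 39.5 kHz, appears at 39 kHz.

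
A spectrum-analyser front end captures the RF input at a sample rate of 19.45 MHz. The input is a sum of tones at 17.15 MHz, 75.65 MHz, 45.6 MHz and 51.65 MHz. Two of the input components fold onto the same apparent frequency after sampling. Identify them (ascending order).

45.6 MHz, 51.65 MHz

fs/2 = 9.725 MHz.
17.15 MHz > fs/2 = 9.725 MHz, folds to fs − 17.15 MHz = 2.3 MHz.
75.65 MHz mod fs = 17.3 MHz.
17.3 MHz > fs/2 = 9.725 MHz, folds to fs − 17.3 MHz = 2.15 MHz.
45.6 MHz mod fs = 6.7 MHz.
6.7 MHz ≤ fs/2 = 9.725 MHz, appears at 6.7 MHz.
51.65 MHz mod fs = 12.75 MHz.
12.75 MHz > fs/2 = 9.725 MHz, folds to fs − 12.75 MHz = 6.7 MHz.
45.6 MHz and 51.65 MHz both map to 6.7 MHz.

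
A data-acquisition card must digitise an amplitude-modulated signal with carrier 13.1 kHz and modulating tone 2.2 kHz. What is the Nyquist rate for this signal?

30.6 kHz

AM sidebands sit at fc ± fm = 10.9 kHz and 15.3 kHz.
Highest-frequency component: 15.3 kHz.
Nyquist rate = 2 × 15.3 kHz = 30.6 kHz.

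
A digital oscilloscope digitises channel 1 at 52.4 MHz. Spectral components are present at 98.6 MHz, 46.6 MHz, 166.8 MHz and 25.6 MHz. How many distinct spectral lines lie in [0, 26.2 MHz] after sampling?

fs/2 = 26.2 MHz.
98.6 MHz mod fs = 46.2 MHz.
46.2 MHz > fs/2 = 26.2 MHz, folds to fs − 46.2 MHz = 6.2 MHz.
46.6 MHz > fs/2 = 26.2 MHz, folds to fs − 46.6 MHz = 5.8 MHz.
166.8 MHz mod fs = 9.6 MHz.
9.6 MHz ≤ fs/2 = 26.2 MHz, appears at 9.6 MHz.
25.6 MHz ≤ fs/2 = 26.2 MHz, passes unchanged.
Distinct values: {5.8 MHz, 6.2 MHz, 9.6 MHz, 25.6 MHz} → 4.

4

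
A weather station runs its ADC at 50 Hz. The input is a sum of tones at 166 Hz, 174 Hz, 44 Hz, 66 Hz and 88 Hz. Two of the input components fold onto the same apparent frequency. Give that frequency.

16 Hz

fs/2 = 25 Hz.
166 Hz mod fs = 16 Hz.
16 Hz ≤ fs/2 = 25 Hz, appears at 16 Hz.
174 Hz mod fs = 24 Hz.
24 Hz ≤ fs/2 = 25 Hz, appears at 24 Hz.
44 Hz > fs/2 = 25 Hz, folds to fs − 44 Hz = 6 Hz.
66 Hz mod fs = 16 Hz.
16 Hz ≤ fs/2 = 25 Hz, appears at 16 Hz.
88 Hz mod fs = 38 Hz.
38 Hz > fs/2 = 25 Hz, folds to fs − 38 Hz = 12 Hz.
66 Hz and 166 Hz both map to 16 Hz.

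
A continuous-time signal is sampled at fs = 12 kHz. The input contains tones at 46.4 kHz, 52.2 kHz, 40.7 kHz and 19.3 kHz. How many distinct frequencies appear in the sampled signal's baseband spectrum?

3

fs/2 = 6 kHz.
46.4 kHz mod fs = 10.4 kHz.
10.4 kHz > fs/2 = 6 kHz, folds to fs − 10.4 kHz = 1.6 kHz.
52.2 kHz mod fs = 4.2 kHz.
4.2 kHz ≤ fs/2 = 6 kHz, appears at 4.2 kHz.
40.7 kHz mod fs = 4.7 kHz.
4.7 kHz ≤ fs/2 = 6 kHz, appears at 4.7 kHz.
19.3 kHz mod fs = 7.3 kHz.
7.3 kHz > fs/2 = 6 kHz, folds to fs − 7.3 kHz = 4.7 kHz.
Distinct values: {1.6 kHz, 4.2 kHz, 4.7 kHz} → 3.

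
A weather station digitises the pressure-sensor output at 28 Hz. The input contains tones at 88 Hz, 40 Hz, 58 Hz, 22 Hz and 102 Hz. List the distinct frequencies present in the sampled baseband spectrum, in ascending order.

2 Hz, 4 Hz, 6 Hz, 10 Hz, 12 Hz

fs/2 = 14 Hz.
88 Hz mod fs = 4 Hz.
4 Hz ≤ fs/2 = 14 Hz, appears at 4 Hz.
40 Hz mod fs = 12 Hz.
12 Hz ≤ fs/2 = 14 Hz, appears at 12 Hz.
58 Hz mod fs = 2 Hz.
2 Hz ≤ fs/2 = 14 Hz, appears at 2 Hz.
22 Hz > fs/2 = 14 Hz, folds to fs − 22 Hz = 6 Hz.
102 Hz mod fs = 18 Hz.
18 Hz > fs/2 = 14 Hz, folds to fs − 18 Hz = 10 Hz.
Distinct values: {2 Hz, 4 Hz, 6 Hz, 10 Hz, 12 Hz}.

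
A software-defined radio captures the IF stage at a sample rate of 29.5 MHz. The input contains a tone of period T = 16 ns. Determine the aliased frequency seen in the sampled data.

3.5 MHz

T = 16 ns → f = 1/T = 62.5 MHz.
62.5 MHz mod fs = 3.5 MHz.
3.5 MHz ≤ fs/2 = 14.75 MHz, appears at 3.5 MHz.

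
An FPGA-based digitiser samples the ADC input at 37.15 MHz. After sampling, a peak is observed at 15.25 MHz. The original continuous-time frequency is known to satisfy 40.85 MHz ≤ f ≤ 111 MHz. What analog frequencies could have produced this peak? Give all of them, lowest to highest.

Frequencies that alias to 15.25 MHz are k·fs ± 15.25 MHz for integer k ≥ 0.
k=0: 15.25 MHz.
k=1: 21.9 MHz, 52.4 MHz.
k=2: 59.05 MHz, 89.55 MHz.
k=3: 96.2 MHz, 126.7 MHz.
k=4: 133.35 MHz, 163.85 MHz.
Within [40.85 MHz, 111 MHz]: 52.4 MHz, 59.05 MHz, 89.55 MHz, 96.2 MHz.

52.4 MHz, 59.05 MHz, 89.55 MHz, 96.2 MHz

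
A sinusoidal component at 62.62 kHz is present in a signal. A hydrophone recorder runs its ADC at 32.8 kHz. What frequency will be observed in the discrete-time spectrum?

62.62 kHz mod fs = 29.82 kHz.
29.82 kHz > fs/2 = 16.4 kHz, folds to fs − 29.82 kHz = 2.98 kHz.

2.98 kHz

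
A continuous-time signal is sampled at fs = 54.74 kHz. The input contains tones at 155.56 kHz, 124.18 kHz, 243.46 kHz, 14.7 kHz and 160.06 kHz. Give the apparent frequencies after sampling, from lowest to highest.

4.16 kHz, 8.66 kHz, 14.7 kHz, 24.5 kHz

fs/2 = 27.37 kHz.
155.56 kHz mod fs = 46.08 kHz.
46.08 kHz > fs/2 = 27.37 kHz, folds to fs − 46.08 kHz = 8.66 kHz.
124.18 kHz mod fs = 14.7 kHz.
14.7 kHz ≤ fs/2 = 27.37 kHz, appears at 14.7 kHz.
243.46 kHz mod fs = 24.5 kHz.
24.5 kHz ≤ fs/2 = 27.37 kHz, appears at 24.5 kHz.
14.7 kHz ≤ fs/2 = 27.37 kHz, passes unchanged.
160.06 kHz mod fs = 50.58 kHz.
50.58 kHz > fs/2 = 27.37 kHz, folds to fs − 50.58 kHz = 4.16 kHz.
Distinct values: {4.16 kHz, 8.66 kHz, 14.7 kHz, 24.5 kHz}.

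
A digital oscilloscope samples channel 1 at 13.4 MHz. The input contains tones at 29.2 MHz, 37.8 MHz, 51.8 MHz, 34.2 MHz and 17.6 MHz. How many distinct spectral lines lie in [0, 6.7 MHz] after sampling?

fs/2 = 6.7 MHz.
29.2 MHz mod fs = 2.4 MHz.
2.4 MHz ≤ fs/2 = 6.7 MHz, appears at 2.4 MHz.
37.8 MHz mod fs = 11 MHz.
11 MHz > fs/2 = 6.7 MHz, folds to fs − 11 MHz = 2.4 MHz.
51.8 MHz mod fs = 11.6 MHz.
11.6 MHz > fs/2 = 6.7 MHz, folds to fs − 11.6 MHz = 1.8 MHz.
34.2 MHz mod fs = 7.4 MHz.
7.4 MHz > fs/2 = 6.7 MHz, folds to fs − 7.4 MHz = 6 MHz.
17.6 MHz mod fs = 4.2 MHz.
4.2 MHz ≤ fs/2 = 6.7 MHz, appears at 4.2 MHz.
Distinct values: {1.8 MHz, 2.4 MHz, 4.2 MHz, 6 MHz} → 4.

4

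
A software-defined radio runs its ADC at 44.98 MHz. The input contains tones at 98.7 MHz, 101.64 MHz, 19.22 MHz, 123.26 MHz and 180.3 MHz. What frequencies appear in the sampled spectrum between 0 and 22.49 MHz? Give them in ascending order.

0.38 MHz, 8.74 MHz, 11.68 MHz, 19.22 MHz

fs/2 = 22.49 MHz.
98.7 MHz mod fs = 8.74 MHz.
8.74 MHz ≤ fs/2 = 22.49 MHz, appears at 8.74 MHz.
101.64 MHz mod fs = 11.68 MHz.
11.68 MHz ≤ fs/2 = 22.49 MHz, appears at 11.68 MHz.
19.22 MHz ≤ fs/2 = 22.49 MHz, passes unchanged.
123.26 MHz mod fs = 33.3 MHz.
33.3 MHz > fs/2 = 22.49 MHz, folds to fs − 33.3 MHz = 11.68 MHz.
180.3 MHz mod fs = 0.38 MHz.
0.38 MHz ≤ fs/2 = 22.49 MHz, appears at 0.38 MHz.
Distinct values: {0.38 MHz, 8.74 MHz, 11.68 MHz, 19.22 MHz}.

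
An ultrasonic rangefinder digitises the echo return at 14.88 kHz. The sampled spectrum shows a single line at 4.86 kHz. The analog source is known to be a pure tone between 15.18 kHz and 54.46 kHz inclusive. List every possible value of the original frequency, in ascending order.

Frequencies that alias to 4.86 kHz are k·fs ± 4.86 kHz for integer k ≥ 0.
k=0: 4.86 kHz.
k=1: 10.02 kHz, 19.74 kHz.
k=2: 24.9 kHz, 34.62 kHz.
k=3: 39.78 kHz, 49.5 kHz.
k=4: 54.66 kHz, 64.38 kHz.
Within [15.18 kHz, 54.46 kHz]: 19.74 kHz, 24.9 kHz, 34.62 kHz, 39.78 kHz, 49.5 kHz.

19.74 kHz, 24.9 kHz, 34.62 kHz, 39.78 kHz, 49.5 kHz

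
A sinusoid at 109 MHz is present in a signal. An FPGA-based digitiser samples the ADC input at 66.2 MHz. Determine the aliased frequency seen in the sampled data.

109 MHz mod fs = 42.8 MHz.
42.8 MHz > fs/2 = 33.1 MHz, folds to fs − 42.8 MHz = 23.4 MHz.

23.4 MHz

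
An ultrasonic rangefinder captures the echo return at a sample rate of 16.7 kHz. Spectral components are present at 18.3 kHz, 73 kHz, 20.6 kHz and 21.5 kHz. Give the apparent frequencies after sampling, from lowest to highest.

1.6 kHz, 3.9 kHz, 4.8 kHz, 6.2 kHz

fs/2 = 8.35 kHz.
18.3 kHz mod fs = 1.6 kHz.
1.6 kHz ≤ fs/2 = 8.35 kHz, appears at 1.6 kHz.
73 kHz mod fs = 6.2 kHz.
6.2 kHz ≤ fs/2 = 8.35 kHz, appears at 6.2 kHz.
20.6 kHz mod fs = 3.9 kHz.
3.9 kHz ≤ fs/2 = 8.35 kHz, appears at 3.9 kHz.
21.5 kHz mod fs = 4.8 kHz.
4.8 kHz ≤ fs/2 = 8.35 kHz, appears at 4.8 kHz.
Distinct values: {1.6 kHz, 3.9 kHz, 4.8 kHz, 6.2 kHz}.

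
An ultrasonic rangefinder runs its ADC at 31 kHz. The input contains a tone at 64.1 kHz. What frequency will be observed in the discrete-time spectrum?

64.1 kHz mod fs = 2.1 kHz.
2.1 kHz ≤ fs/2 = 15.5 kHz, appears at 2.1 kHz.

2.1 kHz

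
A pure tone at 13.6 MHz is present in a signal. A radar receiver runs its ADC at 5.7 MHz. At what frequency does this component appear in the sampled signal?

2.2 MHz

13.6 MHz mod fs = 2.2 MHz.
2.2 MHz ≤ fs/2 = 2.85 MHz, appears at 2.2 MHz.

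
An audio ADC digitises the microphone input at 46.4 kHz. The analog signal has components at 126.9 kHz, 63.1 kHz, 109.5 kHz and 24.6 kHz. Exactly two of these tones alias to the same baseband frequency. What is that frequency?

16.7 kHz

fs/2 = 23.2 kHz.
126.9 kHz mod fs = 34.1 kHz.
34.1 kHz > fs/2 = 23.2 kHz, folds to fs − 34.1 kHz = 12.3 kHz.
63.1 kHz mod fs = 16.7 kHz.
16.7 kHz ≤ fs/2 = 23.2 kHz, appears at 16.7 kHz.
109.5 kHz mod fs = 16.7 kHz.
16.7 kHz ≤ fs/2 = 23.2 kHz, appears at 16.7 kHz.
24.6 kHz > fs/2 = 23.2 kHz, folds to fs − 24.6 kHz = 21.8 kHz.
63.1 kHz and 109.5 kHz both map to 16.7 kHz.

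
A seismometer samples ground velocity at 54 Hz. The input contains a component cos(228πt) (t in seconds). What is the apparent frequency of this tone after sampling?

ω = 228π rad/s → f = ω/(2π) = 114 Hz.
114 Hz mod fs = 6 Hz.
6 Hz ≤ fs/2 = 27 Hz, appears at 6 Hz.

6 Hz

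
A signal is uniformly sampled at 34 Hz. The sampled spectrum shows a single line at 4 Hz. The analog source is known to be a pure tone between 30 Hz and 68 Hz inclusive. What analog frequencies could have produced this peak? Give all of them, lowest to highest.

30 Hz, 38 Hz, 64 Hz

Frequencies that alias to 4 Hz are k·fs ± 4 Hz for integer k ≥ 0.
k=0: 4 Hz.
k=1: 30 Hz, 38 Hz.
k=2: 64 Hz, 72 Hz.
k=3: 98 Hz, 106 Hz.
Within [30 Hz, 68 Hz]: 30 Hz, 38 Hz, 64 Hz.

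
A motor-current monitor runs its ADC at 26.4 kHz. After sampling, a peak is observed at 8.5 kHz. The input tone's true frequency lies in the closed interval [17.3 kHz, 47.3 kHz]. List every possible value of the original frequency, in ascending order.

Frequencies that alias to 8.5 kHz are k·fs ± 8.5 kHz for integer k ≥ 0.
k=0: 8.5 kHz.
k=1: 17.9 kHz, 34.9 kHz.
k=2: 44.3 kHz, 61.3 kHz.
k=3: 70.7 kHz, 87.7 kHz.
Within [17.3 kHz, 47.3 kHz]: 17.9 kHz, 34.9 kHz, 44.3 kHz.

17.9 kHz, 34.9 kHz, 44.3 kHz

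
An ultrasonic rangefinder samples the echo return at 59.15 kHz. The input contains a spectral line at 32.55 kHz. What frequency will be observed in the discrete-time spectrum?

32.55 kHz > fs/2 = 29.575 kHz, folds to fs − 32.55 kHz = 26.6 kHz.

26.6 kHz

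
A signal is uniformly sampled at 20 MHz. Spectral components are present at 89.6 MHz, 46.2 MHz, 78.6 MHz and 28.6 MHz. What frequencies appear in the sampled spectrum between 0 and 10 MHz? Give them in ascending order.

fs/2 = 10 MHz.
89.6 MHz mod fs = 9.6 MHz.
9.6 MHz ≤ fs/2 = 10 MHz, appears at 9.6 MHz.
46.2 MHz mod fs = 6.2 MHz.
6.2 MHz ≤ fs/2 = 10 MHz, appears at 6.2 MHz.
78.6 MHz mod fs = 18.6 MHz.
18.6 MHz > fs/2 = 10 MHz, folds to fs − 18.6 MHz = 1.4 MHz.
28.6 MHz mod fs = 8.6 MHz.
8.6 MHz ≤ fs/2 = 10 MHz, appears at 8.6 MHz.
Distinct values: {1.4 MHz, 6.2 MHz, 8.6 MHz, 9.6 MHz}.

1.4 MHz, 6.2 MHz, 8.6 MHz, 9.6 MHz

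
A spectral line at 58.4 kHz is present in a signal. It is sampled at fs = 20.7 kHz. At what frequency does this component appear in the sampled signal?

58.4 kHz mod fs = 17 kHz.
17 kHz > fs/2 = 10.35 kHz, folds to fs − 17 kHz = 3.7 kHz.

3.7 kHz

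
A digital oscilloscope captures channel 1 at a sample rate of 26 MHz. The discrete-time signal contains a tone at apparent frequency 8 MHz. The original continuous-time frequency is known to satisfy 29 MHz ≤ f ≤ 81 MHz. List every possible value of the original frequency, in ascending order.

Frequencies that alias to 8 MHz are k·fs ± 8 MHz for integer k ≥ 0.
k=0: 8 MHz.
k=1: 18 MHz, 34 MHz.
k=2: 44 MHz, 60 MHz.
k=3: 70 MHz, 86 MHz.
k=4: 96 MHz, 112 MHz.
Within [29 MHz, 81 MHz]: 34 MHz, 44 MHz, 60 MHz, 70 MHz.

34 MHz, 44 MHz, 60 MHz, 70 MHz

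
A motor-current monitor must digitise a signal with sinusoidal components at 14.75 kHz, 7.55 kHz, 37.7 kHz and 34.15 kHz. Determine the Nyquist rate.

75.4 kHz

Highest-frequency component: 37.7 kHz.
Nyquist rate = 2 × 37.7 kHz = 75.4 kHz.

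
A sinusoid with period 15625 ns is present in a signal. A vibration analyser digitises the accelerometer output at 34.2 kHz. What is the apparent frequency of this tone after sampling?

4.4 kHz

T = 15625 ns → f = 1/T = 64 kHz.
64 kHz mod fs = 29.8 kHz.
29.8 kHz > fs/2 = 17.1 kHz, folds to fs − 29.8 kHz = 4.4 kHz.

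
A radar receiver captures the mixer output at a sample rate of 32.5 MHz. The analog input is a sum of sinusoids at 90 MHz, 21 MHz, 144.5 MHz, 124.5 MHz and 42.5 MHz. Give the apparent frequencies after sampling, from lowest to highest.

fs/2 = 16.25 MHz.
90 MHz mod fs = 25 MHz.
25 MHz > fs/2 = 16.25 MHz, folds to fs − 25 MHz = 7.5 MHz.
21 MHz > fs/2 = 16.25 MHz, folds to fs − 21 MHz = 11.5 MHz.
144.5 MHz mod fs = 14.5 MHz.
14.5 MHz ≤ fs/2 = 16.25 MHz, appears at 14.5 MHz.
124.5 MHz mod fs = 27 MHz.
27 MHz > fs/2 = 16.25 MHz, folds to fs − 27 MHz = 5.5 MHz.
42.5 MHz mod fs = 10 MHz.
10 MHz ≤ fs/2 = 16.25 MHz, appears at 10 MHz.
Distinct values: {5.5 MHz, 7.5 MHz, 10 MHz, 11.5 MHz, 14.5 MHz}.

5.5 MHz, 7.5 MHz, 10 MHz, 11.5 MHz, 14.5 MHz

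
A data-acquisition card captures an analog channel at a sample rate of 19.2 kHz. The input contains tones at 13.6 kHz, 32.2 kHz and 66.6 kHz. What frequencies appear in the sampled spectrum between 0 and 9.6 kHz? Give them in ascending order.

5.6 kHz, 6.2 kHz, 9 kHz

fs/2 = 9.6 kHz.
13.6 kHz > fs/2 = 9.6 kHz, folds to fs − 13.6 kHz = 5.6 kHz.
32.2 kHz mod fs = 13 kHz.
13 kHz > fs/2 = 9.6 kHz, folds to fs − 13 kHz = 6.2 kHz.
66.6 kHz mod fs = 9 kHz.
9 kHz ≤ fs/2 = 9.6 kHz, appears at 9 kHz.
Distinct values: {5.6 kHz, 6.2 kHz, 9 kHz}.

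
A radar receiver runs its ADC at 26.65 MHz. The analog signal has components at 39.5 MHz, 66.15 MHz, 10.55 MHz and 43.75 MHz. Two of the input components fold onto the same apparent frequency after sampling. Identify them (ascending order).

fs/2 = 13.325 MHz.
39.5 MHz mod fs = 12.85 MHz.
12.85 MHz ≤ fs/2 = 13.325 MHz, appears at 12.85 MHz.
66.15 MHz mod fs = 12.85 MHz.
12.85 MHz ≤ fs/2 = 13.325 MHz, appears at 12.85 MHz.
10.55 MHz ≤ fs/2 = 13.325 MHz, passes unchanged.
43.75 MHz mod fs = 17.1 MHz.
17.1 MHz > fs/2 = 13.325 MHz, folds to fs − 17.1 MHz = 9.55 MHz.
39.5 MHz and 66.15 MHz both map to 12.85 MHz.

39.5 MHz, 66.15 MHz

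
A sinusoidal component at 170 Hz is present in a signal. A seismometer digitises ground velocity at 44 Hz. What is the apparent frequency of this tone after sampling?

170 Hz mod fs = 38 Hz.
38 Hz > fs/2 = 22 Hz, folds to fs − 38 Hz = 6 Hz.

6 Hz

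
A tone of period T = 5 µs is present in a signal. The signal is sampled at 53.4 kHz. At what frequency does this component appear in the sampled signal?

T = 5 µs → f = 1/T = 200 kHz.
200 kHz mod fs = 39.8 kHz.
39.8 kHz > fs/2 = 26.7 kHz, folds to fs − 39.8 kHz = 13.6 kHz.

13.6 kHz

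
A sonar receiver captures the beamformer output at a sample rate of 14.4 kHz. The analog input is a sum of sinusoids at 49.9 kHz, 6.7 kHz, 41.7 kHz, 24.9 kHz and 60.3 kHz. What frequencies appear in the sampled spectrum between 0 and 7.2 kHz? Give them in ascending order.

1.5 kHz, 2.7 kHz, 3.9 kHz, 6.7 kHz

fs/2 = 7.2 kHz.
49.9 kHz mod fs = 6.7 kHz.
6.7 kHz ≤ fs/2 = 7.2 kHz, appears at 6.7 kHz.
6.7 kHz ≤ fs/2 = 7.2 kHz, passes unchanged.
41.7 kHz mod fs = 12.9 kHz.
12.9 kHz > fs/2 = 7.2 kHz, folds to fs − 12.9 kHz = 1.5 kHz.
24.9 kHz mod fs = 10.5 kHz.
10.5 kHz > fs/2 = 7.2 kHz, folds to fs − 10.5 kHz = 3.9 kHz.
60.3 kHz mod fs = 2.7 kHz.
2.7 kHz ≤ fs/2 = 7.2 kHz, appears at 2.7 kHz.
Distinct values: {1.5 kHz, 2.7 kHz, 3.9 kHz, 6.7 kHz}.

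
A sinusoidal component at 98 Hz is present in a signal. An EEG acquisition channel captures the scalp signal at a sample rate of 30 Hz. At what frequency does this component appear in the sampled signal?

98 Hz mod fs = 8 Hz.
8 Hz ≤ fs/2 = 15 Hz, appears at 8 Hz.

8 Hz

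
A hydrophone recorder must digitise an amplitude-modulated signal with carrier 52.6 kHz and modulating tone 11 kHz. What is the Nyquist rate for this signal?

127.2 kHz

AM sidebands sit at fc ± fm = 41.6 kHz and 63.6 kHz.
Highest-frequency component: 63.6 kHz.
Nyquist rate = 2 × 63.6 kHz = 127.2 kHz.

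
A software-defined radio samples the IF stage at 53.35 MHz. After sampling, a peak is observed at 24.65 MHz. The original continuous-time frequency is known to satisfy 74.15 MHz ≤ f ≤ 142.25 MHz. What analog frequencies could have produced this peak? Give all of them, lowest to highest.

Frequencies that alias to 24.65 MHz are k·fs ± 24.65 MHz for integer k ≥ 0.
k=0: 24.65 MHz.
k=1: 28.7 MHz, 78 MHz.
k=2: 82.05 MHz, 131.35 MHz.
k=3: 135.4 MHz, 184.7 MHz.
k=4: 188.75 MHz, 238.05 MHz.
Within [74.15 MHz, 142.25 MHz]: 78 MHz, 82.05 MHz, 131.35 MHz, 135.4 MHz.

78 MHz, 82.05 MHz, 131.35 MHz, 135.4 MHz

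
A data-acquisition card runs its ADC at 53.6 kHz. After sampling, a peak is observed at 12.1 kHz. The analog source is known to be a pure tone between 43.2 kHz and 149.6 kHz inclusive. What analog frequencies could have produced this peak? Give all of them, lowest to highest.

65.7 kHz, 95.1 kHz, 119.3 kHz, 148.7 kHz

Frequencies that alias to 12.1 kHz are k·fs ± 12.1 kHz for integer k ≥ 0.
k=0: 12.1 kHz.
k=1: 41.5 kHz, 65.7 kHz.
k=2: 95.1 kHz, 119.3 kHz.
k=3: 148.7 kHz, 172.9 kHz.
k=4: 202.3 kHz, 226.5 kHz.
Within [43.2 kHz, 149.6 kHz]: 65.7 kHz, 95.1 kHz, 119.3 kHz, 148.7 kHz.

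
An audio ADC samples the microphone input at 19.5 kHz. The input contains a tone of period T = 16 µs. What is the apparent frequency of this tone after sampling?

T = 16 µs → f = 1/T = 62.5 kHz.
62.5 kHz mod fs = 4 kHz.
4 kHz ≤ fs/2 = 9.75 kHz, appears at 4 kHz.

4 kHz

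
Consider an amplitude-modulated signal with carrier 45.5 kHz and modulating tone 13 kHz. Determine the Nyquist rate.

117 kHz

AM sidebands sit at fc ± fm = 32.5 kHz and 58.5 kHz.
Highest-frequency component: 58.5 kHz.
Nyquist rate = 2 × 58.5 kHz = 117 kHz.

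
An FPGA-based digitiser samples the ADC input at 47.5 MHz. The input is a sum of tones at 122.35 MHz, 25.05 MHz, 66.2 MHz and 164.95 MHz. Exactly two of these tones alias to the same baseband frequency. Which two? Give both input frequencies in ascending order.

25.05 MHz, 164.95 MHz

fs/2 = 23.75 MHz.
122.35 MHz mod fs = 27.35 MHz.
27.35 MHz > fs/2 = 23.75 MHz, folds to fs − 27.35 MHz = 20.15 MHz.
25.05 MHz > fs/2 = 23.75 MHz, folds to fs − 25.05 MHz = 22.45 MHz.
66.2 MHz mod fs = 18.7 MHz.
18.7 MHz ≤ fs/2 = 23.75 MHz, appears at 18.7 MHz.
164.95 MHz mod fs = 22.45 MHz.
22.45 MHz ≤ fs/2 = 23.75 MHz, appears at 22.45 MHz.
25.05 MHz and 164.95 MHz both map to 22.45 MHz.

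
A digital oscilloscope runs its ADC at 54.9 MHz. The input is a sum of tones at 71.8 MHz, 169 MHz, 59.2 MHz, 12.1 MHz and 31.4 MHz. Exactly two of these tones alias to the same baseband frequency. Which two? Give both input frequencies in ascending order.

59.2 MHz, 169 MHz

fs/2 = 27.45 MHz.
71.8 MHz mod fs = 16.9 MHz.
16.9 MHz ≤ fs/2 = 27.45 MHz, appears at 16.9 MHz.
169 MHz mod fs = 4.3 MHz.
4.3 MHz ≤ fs/2 = 27.45 MHz, appears at 4.3 MHz.
59.2 MHz mod fs = 4.3 MHz.
4.3 MHz ≤ fs/2 = 27.45 MHz, appears at 4.3 MHz.
12.1 MHz ≤ fs/2 = 27.45 MHz, passes unchanged.
31.4 MHz > fs/2 = 27.45 MHz, folds to fs − 31.4 MHz = 23.5 MHz.
59.2 MHz and 169 MHz both map to 4.3 MHz.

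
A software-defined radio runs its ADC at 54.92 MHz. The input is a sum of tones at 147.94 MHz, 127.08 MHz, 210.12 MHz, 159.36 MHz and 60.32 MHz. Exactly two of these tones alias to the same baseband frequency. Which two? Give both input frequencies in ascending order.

60.32 MHz, 159.36 MHz

fs/2 = 27.46 MHz.
147.94 MHz mod fs = 38.1 MHz.
38.1 MHz > fs/2 = 27.46 MHz, folds to fs − 38.1 MHz = 16.82 MHz.
127.08 MHz mod fs = 17.24 MHz.
17.24 MHz ≤ fs/2 = 27.46 MHz, appears at 17.24 MHz.
210.12 MHz mod fs = 45.36 MHz.
45.36 MHz > fs/2 = 27.46 MHz, folds to fs − 45.36 MHz = 9.56 MHz.
159.36 MHz mod fs = 49.52 MHz.
49.52 MHz > fs/2 = 27.46 MHz, folds to fs − 49.52 MHz = 5.4 MHz.
60.32 MHz mod fs = 5.4 MHz.
5.4 MHz ≤ fs/2 = 27.46 MHz, appears at 5.4 MHz.
60.32 MHz and 159.36 MHz both map to 5.4 MHz.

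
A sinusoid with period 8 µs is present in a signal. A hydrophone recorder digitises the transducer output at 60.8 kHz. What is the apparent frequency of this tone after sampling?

T = 8 µs → f = 1/T = 125 kHz.
125 kHz mod fs = 3.4 kHz.
3.4 kHz ≤ fs/2 = 30.4 kHz, appears at 3.4 kHz.

3.4 kHz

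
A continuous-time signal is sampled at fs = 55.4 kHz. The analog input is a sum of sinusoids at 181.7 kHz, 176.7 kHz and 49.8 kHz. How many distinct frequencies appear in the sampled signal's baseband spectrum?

fs/2 = 27.7 kHz.
181.7 kHz mod fs = 15.5 kHz.
15.5 kHz ≤ fs/2 = 27.7 kHz, appears at 15.5 kHz.
176.7 kHz mod fs = 10.5 kHz.
10.5 kHz ≤ fs/2 = 27.7 kHz, appears at 10.5 kHz.
49.8 kHz > fs/2 = 27.7 kHz, folds to fs − 49.8 kHz = 5.6 kHz.
Distinct values: {5.6 kHz, 10.5 kHz, 15.5 kHz} → 3.

3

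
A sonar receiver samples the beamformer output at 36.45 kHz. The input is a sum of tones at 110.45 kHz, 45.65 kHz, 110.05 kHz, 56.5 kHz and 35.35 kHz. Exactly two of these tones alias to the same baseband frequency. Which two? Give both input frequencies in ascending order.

fs/2 = 18.225 kHz.
110.45 kHz mod fs = 1.1 kHz.
1.1 kHz ≤ fs/2 = 18.225 kHz, appears at 1.1 kHz.
45.65 kHz mod fs = 9.2 kHz.
9.2 kHz ≤ fs/2 = 18.225 kHz, appears at 9.2 kHz.
110.05 kHz mod fs = 0.7 kHz.
0.7 kHz ≤ fs/2 = 18.225 kHz, appears at 0.7 kHz.
56.5 kHz mod fs = 20.05 kHz.
20.05 kHz > fs/2 = 18.225 kHz, folds to fs − 20.05 kHz = 16.4 kHz.
35.35 kHz > fs/2 = 18.225 kHz, folds to fs − 35.35 kHz = 1.1 kHz.
35.35 kHz and 110.45 kHz both map to 1.1 kHz.

35.35 kHz, 110.45 kHz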